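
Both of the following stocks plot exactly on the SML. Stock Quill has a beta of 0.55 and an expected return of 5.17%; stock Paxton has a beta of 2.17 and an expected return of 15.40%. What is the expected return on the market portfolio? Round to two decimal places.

8.01%

Both satisfy E(R) = R_f + β·MRP, so the slope of the SML is
MRP = (15.40% − 5.17%) / (2.17 − 0.55) = 10.23% / 1.62 = 6.3148%
R_f = E(R_Quill) − β_Quill·MRP = 5.17% − 0.55 × 6.3148% = 1.6969%
E(R_m) = R_f + MRP = 1.6969% + 6.3148% = 8.01%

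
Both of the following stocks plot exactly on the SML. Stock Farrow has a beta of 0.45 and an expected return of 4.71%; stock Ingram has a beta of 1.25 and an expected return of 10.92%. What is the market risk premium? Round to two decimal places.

7.76%

Both satisfy E(R) = R_f + β·MRP, so the slope of the SML is
MRP = (10.92% − 4.71%) / (1.25 − 0.45) = 6.21% / 0.80 = 7.7625%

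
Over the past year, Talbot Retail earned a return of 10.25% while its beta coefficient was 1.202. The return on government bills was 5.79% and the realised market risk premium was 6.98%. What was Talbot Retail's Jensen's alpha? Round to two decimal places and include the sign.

CAPM benchmark = R_f + β(R_m − R_f) = 5.79% + 1.202 × 6.98% = 14.17996%
α = actual − benchmark = 10.25% − 14.17996% = -3.93%

-3.93%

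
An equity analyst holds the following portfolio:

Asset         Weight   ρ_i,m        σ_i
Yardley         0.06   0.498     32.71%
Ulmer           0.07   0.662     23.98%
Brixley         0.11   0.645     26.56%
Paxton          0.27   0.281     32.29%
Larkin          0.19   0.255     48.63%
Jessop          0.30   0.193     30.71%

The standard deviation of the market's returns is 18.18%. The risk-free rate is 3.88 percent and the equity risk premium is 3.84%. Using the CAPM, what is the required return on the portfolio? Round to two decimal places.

β_Yardley = 0.498 × 32.71% / 18.18% = 0.8960
β_Ulmer = 0.662 × 23.98% / 18.18% = 0.8732
β_Brixley = 0.645 × 26.56% / 18.18% = 0.9423
β_Paxton = 0.281 × 32.29% / 18.18% = 0.4991
β_Larkin = 0.255 × 48.63% / 18.18% = 0.6821
β_Jessop = 0.193 × 30.71% / 18.18% = 0.3260
β_P = Σ w_i β_i = 0.06×0.8960 + 0.07×0.8732 + 0.11×0.9423 + 0.27×0.4991 + 0.19×0.6821 + 0.30×0.3260 = 0.5807
E(R_P) = R_f + β_P × MRP = 3.88% + 0.5807 × 3.84% = 6.11%

6.11%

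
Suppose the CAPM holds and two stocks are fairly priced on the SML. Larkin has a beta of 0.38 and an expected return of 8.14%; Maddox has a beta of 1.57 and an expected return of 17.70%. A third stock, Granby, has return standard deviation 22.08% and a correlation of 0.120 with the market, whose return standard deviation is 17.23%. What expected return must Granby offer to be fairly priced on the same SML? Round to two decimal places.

MRP = (17.70% − 8.14%) / (1.57 − 0.38) = 8.0336%
R_f = 8.14% − 0.38 × 8.0336% = 5.0872%
β_Granby = ρ·σ_i/σ_m = 0.120 × 22.08 / 17.23 = 0.1538
E(R_Granby) = R_f + β × MRP = 5.0872% + 0.1538 × 8.0336% = 6.32%

6.32%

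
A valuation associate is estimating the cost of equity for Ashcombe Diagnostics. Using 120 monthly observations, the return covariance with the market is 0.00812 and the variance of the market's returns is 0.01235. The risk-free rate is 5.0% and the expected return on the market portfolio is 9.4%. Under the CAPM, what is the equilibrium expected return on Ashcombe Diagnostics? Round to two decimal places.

β = Cov(R_i, R_m) / Var(R_m) = 0.00812 / 0.01235 = 0.6575
MRP = 9.4% − 5.0% = 4.40%
E(R) = R_f + β × MRP = 5.0% + 0.6575 × 4.4% = 7.89%

7.89%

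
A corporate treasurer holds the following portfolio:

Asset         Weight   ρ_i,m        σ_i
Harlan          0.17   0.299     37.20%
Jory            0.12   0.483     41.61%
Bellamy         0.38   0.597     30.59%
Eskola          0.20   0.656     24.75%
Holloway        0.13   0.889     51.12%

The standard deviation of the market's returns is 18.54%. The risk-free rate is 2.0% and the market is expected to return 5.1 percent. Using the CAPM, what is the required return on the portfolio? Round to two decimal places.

5.41%

β_Harlan = 0.299 × 37.20% / 18.54% = 0.5999
β_Jory = 0.483 × 41.61% / 18.54% = 1.0840
β_Bellamy = 0.597 × 30.59% / 18.54% = 0.9850
β_Eskola = 0.656 × 24.75% / 18.54% = 0.8757
β_Holloway = 0.889 × 51.12% / 18.54% = 2.4512
β_P = Σ w_i β_i = 0.17×0.5999 + 0.12×1.0840 + 0.38×0.9850 + 0.20×0.8757 + 0.13×2.4512 = 1.1002
MRP = 5.1% − 2.0% = 3.10%
E(R_P) = R_f + β_P × MRP = 2.0% + 1.1002 × 3.1% = 5.41%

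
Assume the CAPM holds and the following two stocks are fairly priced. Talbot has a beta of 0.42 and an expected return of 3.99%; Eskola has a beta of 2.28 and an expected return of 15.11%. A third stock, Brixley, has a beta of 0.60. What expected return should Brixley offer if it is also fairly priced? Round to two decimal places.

MRP (SML slope) = (15.11% − 3.99%) / (2.28 − 0.42) = 11.12% / 1.86 = 5.9785%
R_f (intercept) = 3.99% − 0.42 × 5.9785% = 1.4790%
E(R_Brixley) = R_f + β × MRP = 1.4790% + 0.60 × 5.9785% = 5.07%

5.07%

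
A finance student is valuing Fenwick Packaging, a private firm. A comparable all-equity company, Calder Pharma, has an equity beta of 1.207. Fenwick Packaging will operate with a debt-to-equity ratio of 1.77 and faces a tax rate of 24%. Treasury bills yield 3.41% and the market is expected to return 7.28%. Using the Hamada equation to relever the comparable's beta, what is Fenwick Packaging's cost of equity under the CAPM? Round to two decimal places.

14.36%

β_L = β_U × [1 + (1 − t)(D/E)] = 1.207 × [1 + (1 − 0.24) × 1.77]
    = 1.207 × [1 + 0.76 × 1.77] = 1.207 × 2.3452 = 2.8307
MRP = 7.28% − 3.41% = 3.87%
E(R) = R_f + β_L × MRP = 3.41% + 2.8307 × 3.87% = 14.36%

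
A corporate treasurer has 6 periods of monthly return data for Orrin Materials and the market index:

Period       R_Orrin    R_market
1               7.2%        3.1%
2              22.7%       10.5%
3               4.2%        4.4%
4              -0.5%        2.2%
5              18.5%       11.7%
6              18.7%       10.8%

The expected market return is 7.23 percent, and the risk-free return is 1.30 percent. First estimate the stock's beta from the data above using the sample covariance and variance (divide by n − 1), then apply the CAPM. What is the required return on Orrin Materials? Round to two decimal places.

Mean R_i = (7.2 + 22.7 + 4.2 − 0.5 + 18.5 + 18.7) / 6 = 11.8000%
Mean R_m = (3.1 + 10.5 + 4.4 + 2.2 + 11.7 + 10.8) / 6 = 7.1167%
Σ(R_i − R̄_i)(R_m − R̄_m) = 192.6000  ⇒  Cov = 192.6000 / 5 = 38.5200
Σ(R_m − R̄_m)² = 93.7083  ⇒  Var(R_m) = 93.7083 / 5 = 18.7417
β = Cov / Var(R_m) = 38.5200 / 18.7417 = 2.0553
MRP = 7.23% − 1.30% = 5.93%
E(R) = R_f + β × MRP = 1.30% + 2.0553 × 5.93% = 13.49%

13.49%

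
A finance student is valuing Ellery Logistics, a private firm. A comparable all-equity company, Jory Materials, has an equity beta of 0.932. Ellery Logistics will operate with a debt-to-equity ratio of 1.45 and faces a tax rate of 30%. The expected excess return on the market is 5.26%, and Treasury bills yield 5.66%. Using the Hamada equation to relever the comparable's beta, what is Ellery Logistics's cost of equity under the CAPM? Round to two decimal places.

15.54%

β_L = β_U × [1 + (1 − t)(D/E)] = 0.932 × [1 + (1 − 0.30) × 1.45]
    = 0.932 × [1 + 0.70 × 1.45] = 0.932 × 2.0150 = 1.8780
E(R) = R_f + β_L × MRP = 5.66% + 1.8780 × 5.26% = 15.54%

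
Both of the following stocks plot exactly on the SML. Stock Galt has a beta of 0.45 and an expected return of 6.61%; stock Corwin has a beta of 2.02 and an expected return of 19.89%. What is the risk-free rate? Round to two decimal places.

Both satisfy E(R) = R_f + β·MRP, so the slope of the SML is
MRP = (19.89% − 6.61%) / (2.02 − 0.45) = 13.28% / 1.57 = 8.4586%
R_f = E(R_Galt) − β_Galt·MRP = 6.61% − 0.45 × 8.4586% = 2.8036%

2.80%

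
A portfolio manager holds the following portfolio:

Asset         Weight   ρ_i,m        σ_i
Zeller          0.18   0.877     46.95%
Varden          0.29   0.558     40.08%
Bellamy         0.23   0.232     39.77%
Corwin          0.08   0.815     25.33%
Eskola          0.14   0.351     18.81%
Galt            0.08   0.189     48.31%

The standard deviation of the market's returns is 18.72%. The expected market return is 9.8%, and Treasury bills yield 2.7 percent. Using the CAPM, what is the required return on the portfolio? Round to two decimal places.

β_Zeller = 0.877 × 46.95% / 18.72% = 2.1995
β_Varden = 0.558 × 40.08% / 18.72% = 1.1947
β_Bellamy = 0.232 × 39.77% / 18.72% = 0.4929
β_Corwin = 0.815 × 25.33% / 18.72% = 1.1028
β_Eskola = 0.351 × 18.81% / 18.72% = 0.3527
β_Galt = 0.189 × 48.31% / 18.72% = 0.4877
β_P = Σ w_i β_i = 0.18×2.1995 + 0.29×1.1947 + 0.23×0.4929 + 0.08×1.1028 + 0.14×0.3527 + 0.08×0.4877 = 1.0324
MRP = 9.8% − 2.7% = 7.10%
E(R_P) = R_f + β_P × MRP = 2.7% + 1.0324 × 7.1% = 10.03%

10.03%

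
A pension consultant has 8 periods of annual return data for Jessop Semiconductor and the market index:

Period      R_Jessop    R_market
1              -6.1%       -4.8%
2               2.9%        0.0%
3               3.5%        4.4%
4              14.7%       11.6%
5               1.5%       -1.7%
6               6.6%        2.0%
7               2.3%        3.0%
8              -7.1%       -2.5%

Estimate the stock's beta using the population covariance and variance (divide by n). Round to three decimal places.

1.232

Mean R_i = (-6.1 + 2.9 + 3.5 + 14.7 + 1.5 + 6.6 + 2.3 − 7.1) / 8 = 2.2875%
Mean R_m = (-4.8 + 0.0 + 4.4 + 11.6 − 1.7 + 2.0 + 3.0 − 2.5) / 8 = 1.5000%
Σ(R_i − R̄_i)(R_m − R̄_m) = 223.0500  ⇒  Cov = 223.0500 / 8 = 27.8813
Σ(R_m − R̄_m)² = 181.1000  ⇒  Var(R_m) = 181.1000 / 8 = 22.6375
β = Cov / Var(R_m) = 27.8813 / 22.6375 = 1.2316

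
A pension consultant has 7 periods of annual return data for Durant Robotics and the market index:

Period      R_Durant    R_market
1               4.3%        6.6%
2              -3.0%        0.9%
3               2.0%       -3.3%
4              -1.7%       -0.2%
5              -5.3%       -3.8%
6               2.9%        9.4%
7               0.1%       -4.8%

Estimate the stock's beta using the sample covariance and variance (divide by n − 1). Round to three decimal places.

0.376

Mean R_i = (4.3 − 3.0 + 2.0 − 1.7 − 5.3 + 2.9 + 0.1) / 7 = -0.1000%
Mean R_m = (6.6 + 0.9 − 3.3 − 0.2 − 3.8 + 9.4 − 4.8) / 7 = 0.6857%
Σ(R_i − R̄_i)(R_m − R̄_m) = 66.8200  ⇒  Cov = 66.8200 / 6 = 11.1367
Σ(R_m − R̄_m)² = 177.8486  ⇒  Var(R_m) = 177.8486 / 6 = 29.6414
β = Cov / Var(R_m) = 11.1367 / 29.6414 = 0.3757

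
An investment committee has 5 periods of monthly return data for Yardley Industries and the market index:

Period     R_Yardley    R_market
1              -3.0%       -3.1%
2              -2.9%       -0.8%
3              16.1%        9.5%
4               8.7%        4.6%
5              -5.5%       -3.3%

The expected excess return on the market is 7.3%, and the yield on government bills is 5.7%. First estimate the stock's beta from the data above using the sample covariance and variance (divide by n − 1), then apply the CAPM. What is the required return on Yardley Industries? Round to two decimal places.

17.82%

Mean R_i = (-3.0 − 2.9 + 16.1 + 8.7 − 5.5) / 5 = 2.6800%
Mean R_m = (-3.1 − 0.8 + 9.5 + 4.6 − 3.3) / 5 = 1.3800%
Σ(R_i − R̄_i)(R_m − R̄_m) = 204.2480  ⇒  Cov = 204.2480 / 4 = 51.0620
Σ(R_m − R̄_m)² = 123.0280  ⇒  Var(R_m) = 123.0280 / 4 = 30.7570
β = Cov / Var(R_m) = 51.0620 / 30.7570 = 1.6602
E(R) = R_f + β × MRP = 5.7% + 1.6602 × 7.3% = 17.82%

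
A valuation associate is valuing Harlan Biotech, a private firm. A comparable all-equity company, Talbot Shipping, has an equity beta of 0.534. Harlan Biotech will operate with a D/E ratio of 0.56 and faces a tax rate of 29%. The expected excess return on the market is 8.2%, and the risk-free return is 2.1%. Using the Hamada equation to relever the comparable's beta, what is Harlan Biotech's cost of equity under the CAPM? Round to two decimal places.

β_L = β_U × [1 + (1 − t)(D/E)] = 0.534 × [1 + (1 − 0.29) × 0.56]
    = 0.534 × [1 + 0.71 × 0.56] = 0.534 × 1.3976 = 0.7463
E(R) = R_f + β_L × MRP = 2.1% + 0.7463 × 8.2% = 8.22%

8.22%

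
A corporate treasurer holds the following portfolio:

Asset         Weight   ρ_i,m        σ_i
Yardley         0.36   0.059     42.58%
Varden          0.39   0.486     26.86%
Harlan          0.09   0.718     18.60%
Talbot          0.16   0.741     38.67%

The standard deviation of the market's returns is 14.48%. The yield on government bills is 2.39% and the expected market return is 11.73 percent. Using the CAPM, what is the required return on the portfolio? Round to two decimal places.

β_Yardley = 0.059 × 42.58% / 14.48% = 0.1735
β_Varden = 0.486 × 26.86% / 14.48% = 0.9015
β_Harlan = 0.718 × 18.60% / 14.48% = 0.9223
β_Talbot = 0.741 × 38.67% / 14.48% = 1.9789
β_P = Σ w_i β_i = 0.36×0.1735 + 0.39×0.9015 + 0.09×0.9223 + 0.16×1.9789 = 0.8137
MRP = 11.73% − 2.39% = 9.34%
E(R_P) = R_f + β_P × MRP = 2.39% + 0.8137 × 9.34% = 9.99%

9.99%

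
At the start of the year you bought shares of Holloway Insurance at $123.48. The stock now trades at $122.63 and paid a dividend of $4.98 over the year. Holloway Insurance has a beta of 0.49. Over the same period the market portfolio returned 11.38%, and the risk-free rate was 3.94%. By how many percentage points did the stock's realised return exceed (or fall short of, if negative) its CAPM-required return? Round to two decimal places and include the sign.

-4.24%

Realised HPR = (P1 + D1 − P0) / P0 = (122.63 + 4.98 − 123.48) / 123.48 = 4.13 / 123.48 = 3.3447%
MRP = 11.38% − 3.94% = 7.44%
CAPM required = R_f + β·MRP = 3.94% + 0.49 × 7.44% = 7.5856%
α = realised − required = 3.3447% − 7.5856% = -4.24%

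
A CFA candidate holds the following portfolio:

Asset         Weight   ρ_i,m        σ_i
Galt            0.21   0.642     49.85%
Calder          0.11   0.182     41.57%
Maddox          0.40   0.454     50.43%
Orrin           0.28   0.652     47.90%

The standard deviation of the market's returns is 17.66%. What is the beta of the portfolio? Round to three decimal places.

β_Galt = 0.642 × 49.85% / 17.66% = 1.8122
β_Calder = 0.182 × 41.57% / 17.66% = 0.4284
β_Maddox = 0.454 × 50.43% / 17.66% = 1.2964
β_Orrin = 0.652 × 47.90% / 17.66% = 1.7684
β_P = Σ w_i β_i = 0.21×1.8122 + 0.11×0.4284 + 0.40×1.2964 + 0.28×1.7684 = 1.4414

1.441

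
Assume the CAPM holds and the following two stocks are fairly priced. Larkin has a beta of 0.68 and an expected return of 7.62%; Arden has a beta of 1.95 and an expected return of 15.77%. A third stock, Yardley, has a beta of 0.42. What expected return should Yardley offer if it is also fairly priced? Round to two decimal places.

MRP (SML slope) = (15.77% − 7.62%) / (1.95 − 0.68) = 8.15% / 1.27 = 6.4173%
R_f (intercept) = 7.62% − 0.68 × 6.4173% = 3.2562%
E(R_Yardley) = R_f + β × MRP = 3.2562% + 0.42 × 6.4173% = 5.95%

5.95%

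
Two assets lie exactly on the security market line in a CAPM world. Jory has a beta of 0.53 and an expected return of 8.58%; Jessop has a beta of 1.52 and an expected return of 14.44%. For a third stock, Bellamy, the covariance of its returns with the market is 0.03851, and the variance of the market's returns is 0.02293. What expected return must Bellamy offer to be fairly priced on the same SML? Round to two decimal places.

15.38%

MRP = (14.44% − 8.58%) / (1.52 − 0.53) = 5.9192%
R_f = 8.58% − 0.53 × 5.9192% = 5.4428%
β_Bellamy = Cov / Var(R_m) = 0.03851 / 0.02293 = 1.6795
E(R_Bellamy) = R_f + β × MRP = 5.4428% + 1.6795 × 5.9192% = 15.38%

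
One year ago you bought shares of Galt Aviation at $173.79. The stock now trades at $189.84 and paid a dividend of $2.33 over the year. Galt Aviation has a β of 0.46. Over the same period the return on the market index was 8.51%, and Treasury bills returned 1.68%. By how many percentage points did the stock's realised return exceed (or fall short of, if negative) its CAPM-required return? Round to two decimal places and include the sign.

Realised HPR = (P1 + D1 − P0) / P0 = (189.84 + 2.33 − 173.79) / 173.79 = 18.38 / 173.79 = 10.5760%
MRP = 8.51% − 1.68% = 6.83%
CAPM required = R_f + β·MRP = 1.68% + 0.46 × 6.83% = 4.8218%
α = realised − required = 10.5760% − 4.8218% = +5.75%

+5.75%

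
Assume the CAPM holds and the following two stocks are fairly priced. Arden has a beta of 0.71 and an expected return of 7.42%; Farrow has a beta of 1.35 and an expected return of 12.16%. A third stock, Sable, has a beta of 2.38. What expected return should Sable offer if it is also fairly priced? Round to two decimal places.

19.79%

MRP (SML slope) = (12.16% − 7.42%) / (1.35 − 0.71) = 4.74% / 0.64 = 7.4063%
R_f (intercept) = 7.42% − 0.71 × 7.4063% = 2.1615%
E(R_Sable) = R_f + β × MRP = 2.1615% + 2.38 × 7.4063% = 19.79%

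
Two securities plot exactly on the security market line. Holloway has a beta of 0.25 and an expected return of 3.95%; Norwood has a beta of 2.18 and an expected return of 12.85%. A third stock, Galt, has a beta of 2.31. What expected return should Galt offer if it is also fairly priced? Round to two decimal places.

13.45%

MRP (SML slope) = (12.85% − 3.95%) / (2.18 − 0.25) = 8.90% / 1.93 = 4.6114%
R_f (intercept) = 3.95% − 0.25 × 4.6114% = 2.7972%
E(R_Galt) = R_f + β × MRP = 2.7972% + 2.31 × 4.6114% = 13.45%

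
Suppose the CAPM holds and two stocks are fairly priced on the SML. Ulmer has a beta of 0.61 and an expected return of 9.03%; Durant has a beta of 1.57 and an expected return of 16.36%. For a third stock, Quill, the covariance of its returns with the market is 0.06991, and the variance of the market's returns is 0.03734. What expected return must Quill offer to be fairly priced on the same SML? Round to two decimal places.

MRP = (16.36% − 9.03%) / (1.57 − 0.61) = 7.6354%
R_f = 9.03% − 0.61 × 7.6354% = 4.3724%
β_Quill = Cov / Var(R_m) = 0.06991 / 0.03734 = 1.8723
E(R_Quill) = R_f + β × MRP = 4.3724% + 1.8723 × 7.6354% = 18.67%

18.67%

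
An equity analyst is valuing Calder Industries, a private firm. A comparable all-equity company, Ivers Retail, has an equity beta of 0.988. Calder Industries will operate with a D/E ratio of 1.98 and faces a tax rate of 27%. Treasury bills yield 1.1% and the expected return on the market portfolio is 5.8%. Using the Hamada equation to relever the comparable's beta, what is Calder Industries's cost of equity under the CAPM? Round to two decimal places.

12.46%

β_L = β_U × [1 + (1 − t)(D/E)] = 0.988 × [1 + (1 − 0.27) × 1.98]
    = 0.988 × [1 + 0.73 × 1.98] = 0.988 × 2.4454 = 2.4161
MRP = 5.8% − 1.1% = 4.70%
E(R) = R_f + β_L × MRP = 1.1% + 2.4161 × 4.7% = 12.46%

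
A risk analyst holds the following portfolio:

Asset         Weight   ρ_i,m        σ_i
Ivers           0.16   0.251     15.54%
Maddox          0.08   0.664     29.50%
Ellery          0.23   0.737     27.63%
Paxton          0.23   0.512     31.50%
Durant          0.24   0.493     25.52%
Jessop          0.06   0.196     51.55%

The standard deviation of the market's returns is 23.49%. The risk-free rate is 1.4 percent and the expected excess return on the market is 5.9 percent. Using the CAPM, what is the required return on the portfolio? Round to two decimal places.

4.97%

β_Ivers = 0.251 × 15.54% / 23.49% = 0.1661
β_Maddox = 0.664 × 29.50% / 23.49% = 0.8339
β_Ellery = 0.737 × 27.63% / 23.49% = 0.8669
β_Paxton = 0.512 × 31.50% / 23.49% = 0.6866
β_Durant = 0.493 × 25.52% / 23.49% = 0.5356
β_Jessop = 0.196 × 51.55% / 23.49% = 0.4301
β_P = Σ w_i β_i = 0.16×0.1661 + 0.08×0.8339 + 0.23×0.8669 + 0.23×0.6866 + 0.24×0.5356 + 0.06×0.4301 = 0.6049
E(R_P) = R_f + β_P × MRP = 1.4% + 0.6049 × 5.9% = 4.97%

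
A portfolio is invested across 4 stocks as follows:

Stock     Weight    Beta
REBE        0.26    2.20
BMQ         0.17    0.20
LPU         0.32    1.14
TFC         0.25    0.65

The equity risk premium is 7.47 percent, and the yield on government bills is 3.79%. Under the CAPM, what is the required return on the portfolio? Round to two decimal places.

12.26%

β_P = Σ w_i β_i = 0.26×2.20 + 0.17×0.20 + 0.32×1.14 + 0.25×0.65 = 1.1333
E(R_P) = R_f + β_P × MRP = 3.79% + 1.1333 × 7.47% = 12.26%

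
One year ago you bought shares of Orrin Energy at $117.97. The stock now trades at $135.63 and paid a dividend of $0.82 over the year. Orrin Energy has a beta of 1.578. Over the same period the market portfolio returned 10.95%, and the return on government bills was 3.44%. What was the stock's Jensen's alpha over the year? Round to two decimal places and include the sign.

+0.37%

Realised HPR = (P1 + D1 − P0) / P0 = (135.63 + 0.82 − 117.97) / 117.97 = 18.48 / 117.97 = 15.6650%
MRP = 10.95% − 3.44% = 7.51%
CAPM required = R_f + β·MRP = 3.44% + 1.578 × 7.51% = 15.29078%
α = realised − required = 15.6650% − 15.29078% = +0.37%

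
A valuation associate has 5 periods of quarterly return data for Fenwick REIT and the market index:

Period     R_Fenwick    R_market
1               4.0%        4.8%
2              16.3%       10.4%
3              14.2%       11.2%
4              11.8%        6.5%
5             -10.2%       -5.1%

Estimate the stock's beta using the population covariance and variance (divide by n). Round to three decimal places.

Mean R_i = (4.0 + 16.3 + 14.2 + 11.8 − 10.2) / 5 = 7.2200%
Mean R_m = (4.8 + 10.4 + 11.2 + 6.5 − 5.1) / 5 = 5.5600%
Σ(R_i − R̄_i)(R_m − R̄_m) = 275.7640  ⇒  Cov = 275.7640 / 5 = 55.1528
Σ(R_m − R̄_m)² = 170.3320  ⇒  Var(R_m) = 170.3320 / 5 = 34.0664
β = Cov / Var(R_m) = 55.1528 / 34.0664 = 1.6190

1.619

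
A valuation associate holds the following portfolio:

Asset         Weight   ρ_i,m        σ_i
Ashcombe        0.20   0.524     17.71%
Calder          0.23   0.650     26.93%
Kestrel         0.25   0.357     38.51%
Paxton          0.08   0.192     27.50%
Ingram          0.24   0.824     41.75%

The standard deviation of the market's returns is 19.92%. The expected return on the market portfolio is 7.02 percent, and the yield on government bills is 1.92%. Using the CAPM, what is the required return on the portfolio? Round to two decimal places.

6.53%

β_Ashcombe = 0.524 × 17.71% / 19.92% = 0.4659
β_Calder = 0.650 × 26.93% / 19.92% = 0.8787
β_Kestrel = 0.357 × 38.51% / 19.92% = 0.6902
β_Paxton = 0.192 × 27.50% / 19.92% = 0.2651
β_Ingram = 0.824 × 41.75% / 19.92% = 1.7270
β_P = Σ w_i β_i = 0.20×0.4659 + 0.23×0.8787 + 0.25×0.6902 + 0.08×0.2651 + 0.24×1.7270 = 0.9035
MRP = 7.02% − 1.92% = 5.10%
E(R_P) = R_f + β_P × MRP = 1.92% + 0.9035 × 5.10% = 6.53%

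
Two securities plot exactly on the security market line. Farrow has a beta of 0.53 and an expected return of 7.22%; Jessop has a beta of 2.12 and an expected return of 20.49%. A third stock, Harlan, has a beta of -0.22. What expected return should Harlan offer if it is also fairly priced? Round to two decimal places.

0.96%

MRP (SML slope) = (20.49% − 7.22%) / (2.12 − 0.53) = 13.27% / 1.59 = 8.3459%
R_f (intercept) = 7.22% − 0.53 × 8.3459% = 2.7967%
E(R_Harlan) = R_f + β × MRP = 2.7967% + -0.22 × 8.3459% = 0.96%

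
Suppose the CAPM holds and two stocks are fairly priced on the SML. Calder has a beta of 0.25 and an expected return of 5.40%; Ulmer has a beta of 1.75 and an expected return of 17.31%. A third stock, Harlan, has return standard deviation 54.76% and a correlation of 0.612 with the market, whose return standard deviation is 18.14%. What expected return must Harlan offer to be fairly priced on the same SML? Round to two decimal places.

18.08%

MRP = (17.31% − 5.40%) / (1.75 − 0.25) = 7.9400%
R_f = 5.40% − 0.25 × 7.9400% = 3.4150%
β_Harlan = ρ·σ_i/σ_m = 0.612 × 54.76 / 18.14 = 1.8475
E(R_Harlan) = R_f + β × MRP = 3.4150% + 1.8475 × 7.9400% = 18.08%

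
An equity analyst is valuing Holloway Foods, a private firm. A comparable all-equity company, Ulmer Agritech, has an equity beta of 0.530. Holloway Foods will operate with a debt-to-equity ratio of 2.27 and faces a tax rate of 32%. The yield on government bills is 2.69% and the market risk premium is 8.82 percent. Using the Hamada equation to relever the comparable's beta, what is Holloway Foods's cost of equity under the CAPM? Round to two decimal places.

β_L = β_U × [1 + (1 − t)(D/E)] = 0.530 × [1 + (1 − 0.32) × 2.27]
    = 0.530 × [1 + 0.68 × 2.27] = 0.530 × 2.5436 = 1.3481
E(R) = R_f + β_L × MRP = 2.69% + 1.3481 × 8.82% = 14.58%

14.58%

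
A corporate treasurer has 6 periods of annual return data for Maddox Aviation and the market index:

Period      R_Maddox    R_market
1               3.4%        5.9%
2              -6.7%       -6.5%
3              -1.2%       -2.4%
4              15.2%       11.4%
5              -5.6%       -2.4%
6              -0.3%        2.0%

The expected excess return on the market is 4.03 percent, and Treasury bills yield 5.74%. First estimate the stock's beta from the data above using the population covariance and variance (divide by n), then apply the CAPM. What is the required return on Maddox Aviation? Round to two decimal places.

Mean R_i = (3.4 − 6.7 − 1.2 + 15.2 − 5.6 − 0.3) / 6 = 0.8000%
Mean R_m = (5.9 − 6.5 − 2.4 + 11.4 − 2.4 + 2.0) / 6 = 1.3333%
Σ(R_i − R̄_i)(R_m − R̄_m) = 246.2100  ⇒  Cov = 246.2100 / 6 = 41.0350
Σ(R_m − R̄_m)² = 211.8733  ⇒  Var(R_m) = 211.8733 / 6 = 35.3122
β = Cov / Var(R_m) = 41.0350 / 35.3122 = 1.1621
E(R) = R_f + β × MRP = 5.74% + 1.1621 × 4.03% = 10.42%

10.42%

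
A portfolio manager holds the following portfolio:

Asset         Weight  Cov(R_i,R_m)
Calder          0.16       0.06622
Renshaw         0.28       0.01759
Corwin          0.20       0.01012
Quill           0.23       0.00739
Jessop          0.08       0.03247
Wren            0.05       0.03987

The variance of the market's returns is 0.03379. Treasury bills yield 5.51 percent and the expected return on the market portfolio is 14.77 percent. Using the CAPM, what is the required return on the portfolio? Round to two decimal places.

12.04%

β_Calder = 0.06622 / 0.03379 = 1.9598
β_Renshaw = 0.01759 / 0.03379 = 0.5206
β_Corwin = 0.01012 / 0.03379 = 0.2995
β_Quill = 0.00739 / 0.03379 = 0.2187
β_Jessop = 0.03247 / 0.03379 = 0.9609
β_Wren = 0.03987 / 0.03379 = 1.1799
β_P = Σ w_i β_i = 0.16×1.9598 + 0.28×0.5206 + 0.20×0.2995 + 0.23×0.2187 + 0.08×0.9609 + 0.05×1.1799 = 0.7054
MRP = 14.77% − 5.51% = 9.26%
E(R_P) = R_f + β_P × MRP = 5.51% + 0.7054 × 9.26% = 12.04%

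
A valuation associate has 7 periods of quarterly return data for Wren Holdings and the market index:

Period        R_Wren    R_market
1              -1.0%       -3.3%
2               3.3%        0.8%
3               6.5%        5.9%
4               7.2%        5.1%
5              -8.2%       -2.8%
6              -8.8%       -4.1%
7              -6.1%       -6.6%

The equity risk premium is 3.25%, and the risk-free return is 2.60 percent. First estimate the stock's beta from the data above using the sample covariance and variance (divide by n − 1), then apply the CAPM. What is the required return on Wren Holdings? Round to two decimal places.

Mean R_i = (-1.0 + 3.3 + 6.5 + 7.2 − 8.2 − 8.8 − 6.1) / 7 = -1.0143%
Mean R_m = (-3.3 + 0.8 + 5.9 + 5.1 − 2.8 − 4.1 − 6.6) / 7 = -0.7143%
Σ(R_i − R̄_i)(R_m − R̄_m) = 175.2386  ⇒  Cov = 175.2386 / 6 = 29.2064
Σ(R_m − R̄_m)² = 136.9886  ⇒  Var(R_m) = 136.9886 / 6 = 22.8314
β = Cov / Var(R_m) = 29.2064 / 22.8314 = 1.2792
E(R) = R_f + β × MRP = 2.60% + 1.2792 × 3.25% = 6.76%

6.76%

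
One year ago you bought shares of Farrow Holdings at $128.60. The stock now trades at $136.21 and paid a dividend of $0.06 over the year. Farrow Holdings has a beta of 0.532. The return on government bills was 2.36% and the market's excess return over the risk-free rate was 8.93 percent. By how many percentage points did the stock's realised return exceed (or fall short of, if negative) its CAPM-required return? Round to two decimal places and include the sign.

Realised HPR = (P1 + D1 − P0) / P0 = (136.21 + 0.06 − 128.60) / 128.60 = 7.67 / 128.60 = 5.9642%
CAPM required = R_f + β·MRP = 2.36% + 0.532 × 8.93% = 7.11076%
α = realised − required = 5.9642% − 7.11076% = -1.15%

-1.15%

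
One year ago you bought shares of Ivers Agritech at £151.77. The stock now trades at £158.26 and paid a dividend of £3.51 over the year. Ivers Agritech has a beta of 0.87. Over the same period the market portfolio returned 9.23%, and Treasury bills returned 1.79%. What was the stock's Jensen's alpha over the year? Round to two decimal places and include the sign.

Realised HPR = (P1 + D1 − P0) / P0 = (158.26 + 3.51 − 151.77) / 151.77 = 10.00 / 151.77 = 6.5889%
MRP = 9.23% − 1.79% = 7.44%
CAPM required = R_f + β·MRP = 1.79% + 0.87 × 7.44% = 8.2628%
α = realised − required = 6.5889% − 8.2628% = -1.67%

-1.67%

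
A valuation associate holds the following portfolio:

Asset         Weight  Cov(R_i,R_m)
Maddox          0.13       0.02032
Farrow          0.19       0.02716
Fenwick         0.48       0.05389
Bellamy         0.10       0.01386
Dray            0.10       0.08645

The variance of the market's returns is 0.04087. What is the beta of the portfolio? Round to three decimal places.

1.069

β_Maddox = 0.02032 / 0.04087 = 0.4972
β_Farrow = 0.02716 / 0.04087 = 0.6645
β_Fenwick = 0.05389 / 0.04087 = 1.3186
β_Bellamy = 0.01386 / 0.04087 = 0.3391
β_Dray = 0.08645 / 0.04087 = 2.1152
β_P = Σ w_i β_i = 0.13×0.4972 + 0.19×0.6645 + 0.48×1.3186 + 0.10×0.3391 + 0.10×2.1152 = 1.0692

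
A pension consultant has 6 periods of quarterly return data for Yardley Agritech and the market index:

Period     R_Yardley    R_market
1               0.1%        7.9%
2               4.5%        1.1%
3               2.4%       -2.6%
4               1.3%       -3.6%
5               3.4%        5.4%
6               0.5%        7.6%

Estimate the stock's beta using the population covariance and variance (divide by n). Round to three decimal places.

Mean R_i = (0.1 + 4.5 + 2.4 + 1.3 + 3.4 + 0.5) / 6 = 2.0333%
Mean R_m = (7.9 + 1.1 − 2.6 − 3.6 + 5.4 + 7.6) / 6 = 2.6333%
Σ(R_i − R̄_i)(R_m − R̄_m) = -15.1467  ⇒  Cov = -15.1467 / 6 = -2.5245
Σ(R_m − R̄_m)² = 128.6533  ⇒  Var(R_m) = 128.6533 / 6 = 21.4422
β = Cov / Var(R_m) = -2.5245 / 21.4422 = -0.1177

-0.118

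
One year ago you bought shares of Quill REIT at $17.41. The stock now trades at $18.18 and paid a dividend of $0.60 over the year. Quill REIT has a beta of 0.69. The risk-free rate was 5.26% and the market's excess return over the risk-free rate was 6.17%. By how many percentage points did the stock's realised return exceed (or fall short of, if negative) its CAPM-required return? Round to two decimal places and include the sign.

-1.65%

Realised HPR = (P1 + D1 − P0) / P0 = (18.18 + 0.60 − 17.41) / 17.41 = 1.37 / 17.41 = 7.8690%
CAPM required = R_f + β·MRP = 5.26% + 0.69 × 6.17% = 9.5173%
α = realised − required = 7.8690% − 9.5173% = -1.65%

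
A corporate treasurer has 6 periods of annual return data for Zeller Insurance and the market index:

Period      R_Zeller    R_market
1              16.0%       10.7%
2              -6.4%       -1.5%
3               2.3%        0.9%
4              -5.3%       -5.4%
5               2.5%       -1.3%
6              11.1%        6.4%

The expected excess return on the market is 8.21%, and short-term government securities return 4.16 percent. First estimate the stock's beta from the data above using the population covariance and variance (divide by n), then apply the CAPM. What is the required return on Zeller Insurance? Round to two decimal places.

15.82%

Mean R_i = (16.0 − 6.4 + 2.3 − 5.3 + 2.5 + 11.1) / 6 = 3.3667%
Mean R_m = (10.7 − 1.5 + 0.9 − 5.4 − 1.3 + 6.4) / 6 = 1.6333%
Σ(R_i − R̄_i)(R_m − R̄_m) = 246.2867  ⇒  Cov = 246.2867 / 6 = 41.0478
Σ(R_m − R̄_m)² = 173.3533  ⇒  Var(R_m) = 173.3533 / 6 = 28.8922
β = Cov / Var(R_m) = 41.0478 / 28.8922 = 1.4207
E(R) = R_f + β × MRP = 4.16% + 1.4207 × 8.21% = 15.82%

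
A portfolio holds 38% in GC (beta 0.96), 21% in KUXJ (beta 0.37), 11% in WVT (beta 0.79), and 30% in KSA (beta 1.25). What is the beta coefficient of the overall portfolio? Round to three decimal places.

0.904

β_P = Σ w_i β_i = 0.38×0.96 + 0.21×0.37 + 0.11×0.79 + 0.30×1.25 = 0.9044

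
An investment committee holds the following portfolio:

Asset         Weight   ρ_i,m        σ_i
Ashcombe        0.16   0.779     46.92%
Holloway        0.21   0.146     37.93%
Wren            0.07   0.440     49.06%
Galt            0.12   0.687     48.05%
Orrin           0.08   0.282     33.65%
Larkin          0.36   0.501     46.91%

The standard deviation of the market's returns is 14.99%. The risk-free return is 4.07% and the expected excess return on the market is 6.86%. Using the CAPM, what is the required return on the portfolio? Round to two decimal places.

14.00%

β_Ashcombe = 0.779 × 46.92% / 14.99% = 2.4383
β_Holloway = 0.146 × 37.93% / 14.99% = 0.3694
β_Wren = 0.440 × 49.06% / 14.99% = 1.4401
β_Galt = 0.687 × 48.05% / 14.99% = 2.2022
β_Orrin = 0.282 × 33.65% / 14.99% = 0.6330
β_Larkin = 0.501 × 46.91% / 14.99% = 1.5678
β_P = Σ w_i β_i = 0.16×2.4383 + 0.21×0.3694 + 0.07×1.4401 + 0.12×2.2022 + 0.08×0.6330 + 0.36×1.5678 = 1.4478
E(R_P) = R_f + β_P × MRP = 4.07% + 1.4478 × 6.86% = 14.00%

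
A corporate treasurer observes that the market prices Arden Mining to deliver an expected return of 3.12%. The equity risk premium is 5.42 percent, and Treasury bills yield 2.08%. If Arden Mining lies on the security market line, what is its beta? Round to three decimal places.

0.192

β = (E(R) − R_f) / MRP = (3.12% − 2.08%) / 5.42% = 1.04% / 5.42% = 0.192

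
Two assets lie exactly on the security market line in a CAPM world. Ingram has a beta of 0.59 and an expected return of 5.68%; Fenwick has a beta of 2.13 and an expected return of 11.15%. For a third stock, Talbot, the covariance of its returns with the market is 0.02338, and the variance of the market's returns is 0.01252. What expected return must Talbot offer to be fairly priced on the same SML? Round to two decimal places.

10.22%

MRP = (11.15% − 5.68%) / (2.13 − 0.59) = 3.5519%
R_f = 5.68% − 0.59 × 3.5519% = 3.5844%
β_Talbot = Cov / Var(R_m) = 0.02338 / 0.01252 = 1.8674
E(R_Talbot) = R_f + β × MRP = 3.5844% + 1.8674 × 3.5519% = 10.22%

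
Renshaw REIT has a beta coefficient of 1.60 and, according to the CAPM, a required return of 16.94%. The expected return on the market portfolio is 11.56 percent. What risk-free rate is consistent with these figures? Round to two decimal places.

E(R) = R_f + β(E(R_m) − R_f) = R_f(1 − β) + β·E(R_m)
16.94% = R_f × (1 − 1.60) + 1.60 × 11.56%
16.94% = R_f × -0.60 + 18.4960%
R_f = (16.94% − 18.4960%) / -0.60 = 2.59%

2.59%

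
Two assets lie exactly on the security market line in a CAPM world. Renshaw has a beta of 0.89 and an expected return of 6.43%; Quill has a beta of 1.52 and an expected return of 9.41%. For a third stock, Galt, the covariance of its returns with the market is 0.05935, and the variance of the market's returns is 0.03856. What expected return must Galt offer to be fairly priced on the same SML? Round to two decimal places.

9.50%

MRP = (9.41% − 6.43%) / (1.52 − 0.89) = 4.7302%
R_f = 6.43% − 0.89 × 4.7302% = 2.2201%
β_Galt = Cov / Var(R_m) = 0.05935 / 0.03856 = 1.5392
E(R_Galt) = R_f + β × MRP = 2.2201% + 1.5392 × 4.7302% = 9.50%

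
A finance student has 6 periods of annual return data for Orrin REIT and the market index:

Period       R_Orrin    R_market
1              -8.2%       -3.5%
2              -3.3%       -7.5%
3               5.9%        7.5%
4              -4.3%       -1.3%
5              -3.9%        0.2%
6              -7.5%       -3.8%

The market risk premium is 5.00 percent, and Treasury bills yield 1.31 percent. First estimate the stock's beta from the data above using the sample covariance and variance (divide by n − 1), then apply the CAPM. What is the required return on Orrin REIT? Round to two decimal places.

5.23%

Mean R_i = (-8.2 − 3.3 + 5.9 − 4.3 − 3.9 − 7.5) / 6 = -3.5500%
Mean R_m = (-3.5 − 7.5 + 7.5 − 1.3 + 0.2 − 3.8) / 6 = -1.4000%
Σ(R_i − R̄_i)(R_m − R̄_m) = 101.1900  ⇒  Cov = 101.1900 / 5 = 20.2380
Σ(R_m − R̄_m)² = 129.1600  ⇒  Var(R_m) = 129.1600 / 5 = 25.8320
β = Cov / Var(R_m) = 20.2380 / 25.8320 = 0.7834
E(R) = R_f + β × MRP = 1.31% + 0.7834 × 5.00% = 5.23%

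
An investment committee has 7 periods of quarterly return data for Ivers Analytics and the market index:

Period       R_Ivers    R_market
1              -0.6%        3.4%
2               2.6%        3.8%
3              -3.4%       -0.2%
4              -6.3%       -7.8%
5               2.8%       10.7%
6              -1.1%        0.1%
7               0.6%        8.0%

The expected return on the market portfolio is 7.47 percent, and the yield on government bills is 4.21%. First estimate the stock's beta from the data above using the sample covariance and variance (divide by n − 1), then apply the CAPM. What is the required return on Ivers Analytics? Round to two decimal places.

5.79%

Mean R_i = (-0.6 + 2.6 − 3.4 − 6.3 + 2.8 − 1.1 + 0.6) / 7 = -0.7714%
Mean R_m = (3.4 + 3.8 − 0.2 − 7.8 + 10.7 + 0.1 + 8.0) / 7 = 2.5714%
Σ(R_i − R̄_i)(R_m − R̄_m) = 106.1957  ⇒  Cov = 106.1957 / 6 = 17.6993
Σ(R_m − R̄_m)² = 219.0943  ⇒  Var(R_m) = 219.0943 / 6 = 36.5157
β = Cov / Var(R_m) = 17.6993 / 36.5157 = 0.4847
MRP = 7.47% − 4.21% = 3.26%
E(R) = R_f + β × MRP = 4.21% + 0.4847 × 3.26% = 5.79%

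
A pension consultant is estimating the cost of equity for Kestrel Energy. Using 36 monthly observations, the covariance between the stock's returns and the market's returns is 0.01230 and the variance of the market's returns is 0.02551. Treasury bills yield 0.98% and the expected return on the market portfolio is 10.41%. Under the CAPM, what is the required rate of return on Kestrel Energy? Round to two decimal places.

5.53%

β = Cov(R_i, R_m) / Var(R_m) = 0.01230 / 0.02551 = 0.4822
MRP = 10.41% − 0.98% = 9.43%
E(R) = R_f + β × MRP = 0.98% + 0.4822 × 9.43% = 5.53%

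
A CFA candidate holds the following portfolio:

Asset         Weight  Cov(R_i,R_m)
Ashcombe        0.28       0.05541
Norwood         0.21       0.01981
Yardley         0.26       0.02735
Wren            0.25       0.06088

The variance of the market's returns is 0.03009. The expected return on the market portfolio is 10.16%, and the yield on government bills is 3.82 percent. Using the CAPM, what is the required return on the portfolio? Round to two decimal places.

12.67%

β_Ashcombe = 0.05541 / 0.03009 = 1.8415
β_Norwood = 0.01981 / 0.03009 = 0.6584
β_Yardley = 0.02735 / 0.03009 = 0.9089
β_Wren = 0.06088 / 0.03009 = 2.0233
β_P = Σ w_i β_i = 0.28×1.8415 + 0.21×0.6584 + 0.26×0.9089 + 0.25×2.0233 = 1.3960
MRP = 10.16% − 3.82% = 6.34%
E(R_P) = R_f + β_P × MRP = 3.82% + 1.3960 × 6.34% = 12.67%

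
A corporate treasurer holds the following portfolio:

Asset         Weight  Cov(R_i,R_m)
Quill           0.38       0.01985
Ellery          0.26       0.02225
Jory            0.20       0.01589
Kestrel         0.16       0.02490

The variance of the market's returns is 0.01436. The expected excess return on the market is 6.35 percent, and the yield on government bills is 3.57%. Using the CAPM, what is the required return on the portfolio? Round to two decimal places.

12.63%

β_Quill = 0.01985 / 0.01436 = 1.3823
β_Ellery = 0.02225 / 0.01436 = 1.5494
β_Jory = 0.01589 / 0.01436 = 1.1065
β_Kestrel = 0.02490 / 0.01436 = 1.7340
β_P = Σ w_i β_i = 0.38×1.3823 + 0.26×1.5494 + 0.20×1.1065 + 0.16×1.7340 = 1.4269
E(R_P) = R_f + β_P × MRP = 3.57% + 1.4269 × 6.35% = 12.63%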